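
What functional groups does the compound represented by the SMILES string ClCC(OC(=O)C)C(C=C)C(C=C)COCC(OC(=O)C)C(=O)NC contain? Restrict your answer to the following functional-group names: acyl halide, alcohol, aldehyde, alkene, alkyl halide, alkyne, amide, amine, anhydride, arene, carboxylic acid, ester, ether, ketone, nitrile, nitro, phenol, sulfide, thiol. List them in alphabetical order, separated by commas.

alkene, alkyl halide, amide, ester, ether

halogen on an sp³ carbon → alkyl halide.
pendant –OC(=O)CH3: an acyloxy group → ester.
pendant –CH=CH2: C=C double bond → alkene.
pendant –CH=CH2: C=C double bond → alkene.
C–O–C with sp³ carbons on both sides and no adjacent C=O → ether.
pendant –OC(=O)CH3: an acyloxy group → ester.
–C(=O)NHCH3: carbonyl C bonded to C and to N → amide (the N is not an amine).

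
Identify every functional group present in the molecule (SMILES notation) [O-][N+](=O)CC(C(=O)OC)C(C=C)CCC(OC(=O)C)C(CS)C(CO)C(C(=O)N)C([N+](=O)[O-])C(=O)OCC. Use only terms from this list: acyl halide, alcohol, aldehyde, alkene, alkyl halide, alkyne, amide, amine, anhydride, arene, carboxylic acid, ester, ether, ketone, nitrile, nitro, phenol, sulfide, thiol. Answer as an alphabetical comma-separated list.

–NO2 on carbon → nitro group.
pendant –COOCH3: carbonyl C bonded to C and –OCH3 → ester.
pendant –CH=CH2: C=C double bond → alkene.
pendant –OC(=O)CH3: an acyloxy group → ester.
pendant –CH2SH → thiol.
pendant –CH2OH on an sp³ backbone C → alcohol.
pendant –CONH2: carbonyl C bonded to C and N → amide.
–NO2 on an sp³ carbon → nitro (the N=O is not a carbonyl).
–C(=O)OCH2CH3: carbonyl C bonded to C and to –OEt → ester.

alcohol, alkene, amide, ester, nitro, thiol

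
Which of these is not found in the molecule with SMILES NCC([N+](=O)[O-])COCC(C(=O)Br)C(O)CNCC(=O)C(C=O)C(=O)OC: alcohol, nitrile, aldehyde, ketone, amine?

nitrile

alcohol: present (CH(OH) — –OH on an sp³ carbon → alcohol (secondary)).
aldehyde: present (CH(CHO) — pendant –CHO: carbonyl C bonded to C and H → aldehyde).
ketone: present (CO — –C(=O)– with carbon on both sides → ketone).
amine: present (H2NCH2 — –NH2 on an sp³ carbon with no adjacent C=O → amine).
nitrile: no segment matches this pattern.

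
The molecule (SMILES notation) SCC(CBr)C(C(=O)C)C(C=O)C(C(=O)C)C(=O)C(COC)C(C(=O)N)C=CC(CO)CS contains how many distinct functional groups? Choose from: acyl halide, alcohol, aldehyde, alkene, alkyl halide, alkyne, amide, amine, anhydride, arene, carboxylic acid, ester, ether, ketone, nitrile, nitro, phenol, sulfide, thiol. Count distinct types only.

Working along the chain:
  HSCH2: –SH on an sp³ carbon → thiol.
  CH(CH2Br): pendant –CH2X: halogen on sp³ carbon → alkyl halide.
  CH(COCH3): pendant –COCH3: carbonyl C bonded to two carbons → ketone.
  CH(CHO): pendant –CHO: carbonyl C bonded to C and H → aldehyde.
  CH(COCH3): pendant –COCH3: carbonyl C bonded to two carbons → ketone.
  CO: –C(=O)– with carbon on both sides → ketone.
  CH(CH2OCH3): pendant –CH2OCH3: C–O–C linkage → ether.
  CH(CONH2): pendant –CONH2: carbonyl C bonded to C and N → amide.
  CH=CH: C=C double bond → alkene.
  CH(CH2OH): pendant –CH2OH on an sp³ backbone C → alcohol.
  CH2SH: –SH on an sp³ carbon → thiol.
Distinct types present: alcohol, aldehyde, alkene, alkyl halide, amide, ether, ketone, thiol.

8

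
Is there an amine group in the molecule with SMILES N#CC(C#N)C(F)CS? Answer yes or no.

Taking each segment in turn:
  N≡C: N≡C–: carbon triple-bonded to nitrogen → nitrile.
  CH(CN): pendant –C≡N: nitrile.
  CH(F): halogen on an sp³ carbon → alkyl halide.
  CH2SH: –SH on an sp³ carbon → thiol.
The groups actually present are: alkyl halide, nitrile, thiol.

no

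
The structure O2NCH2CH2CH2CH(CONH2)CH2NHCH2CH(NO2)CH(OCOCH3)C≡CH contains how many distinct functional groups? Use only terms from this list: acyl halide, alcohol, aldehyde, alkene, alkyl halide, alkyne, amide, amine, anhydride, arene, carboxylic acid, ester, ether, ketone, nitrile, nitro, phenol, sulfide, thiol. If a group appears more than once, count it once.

5

–NO2 on carbon → nitro group.
pendant –CONH2: carbonyl C bonded to C and N → amide.
C–N–C with sp³ carbons and no adjacent C=O → amine (secondary).
–NO2 on an sp³ carbon → nitro (the N=O is not a carbonyl).
pendant –OC(=O)CH3: an acyloxy group → ester.
C≡C triple bond → alkyne.
Distinct types present: alkyne, amide, amine, ester, nitro.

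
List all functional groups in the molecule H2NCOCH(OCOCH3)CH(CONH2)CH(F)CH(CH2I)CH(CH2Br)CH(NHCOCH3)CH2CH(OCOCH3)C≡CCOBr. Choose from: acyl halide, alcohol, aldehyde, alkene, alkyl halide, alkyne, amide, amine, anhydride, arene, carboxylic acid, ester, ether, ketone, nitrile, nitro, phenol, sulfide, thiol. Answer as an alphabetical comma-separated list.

–C(=O)NH2: carbonyl C bonded to C and to N → amide (the N is not a separate amine).
pendant –OC(=O)CH3: an acyloxy group → ester.
pendant –CONH2: carbonyl C bonded to C and N → amide.
halogen on an sp³ carbon → alkyl halide.
pendant –CH2X: halogen on sp³ carbon → alkyl halide.
pendant –CH2X: halogen on sp³ carbon → alkyl halide.
pendant –NHC(=O)CH3: N bonded to a carbonyl → amide (not amine).
pendant –OC(=O)CH3: an acyloxy group → ester.
C≡C triple bond → alkyne.
–C(=O)Br: carbonyl C bonded to C and to a halogen → acyl halide (not alkyl halide).

acyl halide, alkyl halide, alkyne, amide, ester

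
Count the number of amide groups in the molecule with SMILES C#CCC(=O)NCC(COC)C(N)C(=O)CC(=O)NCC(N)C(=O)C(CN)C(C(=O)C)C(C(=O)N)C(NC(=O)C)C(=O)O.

4

Taking each segment in turn:
  HC≡C: C≡C triple bond → alkyne.
  CH2CONHCH2: –C(=O)–N– linkage → amide (the N is not an amine).
  CH(CH2OCH3): pendant –CH2OCH3: C–O–C linkage → ether.
  CH(NH2): –NH2 on an sp³ carbon with no adjacent C=O → amine.
  CO: –C(=O)– with carbon on both sides → ketone.
  CH2CONHCH2: –C(=O)–N– linkage → amide (the N is not an amine).
  CH(NH2): –NH2 on an sp³ carbon with no adjacent C=O → amine.
  CO: –C(=O)– with carbon on both sides → ketone.
  CH(CH2NH2): pendant –CH2NH2: N on sp³ C, no adjacent C=O → amine.
  CH(COCH3): pendant –COCH3: carbonyl C bonded to two carbons → ketone.
  CH(CONH2): pendant –CONH2: carbonyl C bonded to C and N → amide.
  CH(NHCOCH3): pendant –NHC(=O)CH3: N bonded to a carbonyl → amide (not amine).
  COOH: –COOH: carbonyl C bonded to –OH and C → carboxylic acid (the –OH is not a separate alcohol).
Amide appears at: CH2CONHCH2, CH2CONHCH2, CH(CONH2), CH(NHCOCH3) → 4.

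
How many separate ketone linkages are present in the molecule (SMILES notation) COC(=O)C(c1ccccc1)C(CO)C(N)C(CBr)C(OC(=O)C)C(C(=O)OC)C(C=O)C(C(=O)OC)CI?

0

Taking each segment in turn:
  CH3OOC: CH3O–C(=O)–: carbonyl C bonded to C and to –OCH3 → ester (not ketone + ether).
  CH(C6H5): pendant –C6H5: benzene ring → arene.
  CH(CH2OH): pendant –CH2OH on an sp³ backbone C → alcohol.
  CH(NH2): –NH2 on an sp³ carbon with no adjacent C=O → amine.
  CH(CH2Br): pendant –CH2X: halogen on sp³ carbon → alkyl halide.
  CH(OCOCH3): pendant –OC(=O)CH3: an acyloxy group → ester.
  CH(COOCH3): pendant –COOCH3: carbonyl C bonded to C and –OCH3 → ester.
  CH(CHO): pendant –CHO: carbonyl C bonded to C and H → aldehyde.
  CH(COOCH3): pendant –COOCH3: carbonyl C bonded to C and –OCH3 → ester.
  CH2I: halogen on an sp³ carbon → alkyl halide.
No segment is a ketone: CH3OOC is ester, not ketone; CH(OCOCH3) is ester, not ketone; CH(COOCH3) is ester, not ketone. → 0.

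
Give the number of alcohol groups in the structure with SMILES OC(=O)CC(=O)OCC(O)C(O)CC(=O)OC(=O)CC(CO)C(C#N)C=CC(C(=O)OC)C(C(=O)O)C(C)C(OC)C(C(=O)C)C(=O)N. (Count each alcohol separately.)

Reading the structure from left to right:
  HOOC: –COOH: carbonyl C bonded to –OH and C → carboxylic acid (the –OH is not a separate alcohol).
  CH2COOCH2: –C(=O)–O–C with C on the carbonyl side → ester.
  CH(OH): –OH on an sp³ carbon → alcohol (secondary).
  CH(OH): –OH on an sp³ carbon → alcohol (secondary).
  CH2CO-O-COCH2: two acyl groups sharing one oxygen, –C(=O)–O–C(=O)– → anhydride.
  CH(CH2OH): pendant –CH2OH on an sp³ backbone C → alcohol.
  CH(CN): pendant –C≡N: nitrile.
  CH=CH: C=C double bond → alkene.
  CH(COOCH3): pendant –COOCH3: carbonyl C bonded to C and –OCH3 → ester.
  CH(COOH): pendant –COOH: carbonyl C bonded to C and –OH → carboxylic acid.
  CH(OCH3): pendant –OCH3: C–O–C with sp³ C, no adjacent C=O → ether.
  CH(COCH3): pendant –COCH3: carbonyl C bonded to two carbons → ketone.
  CONH2: –C(=O)NH2: carbonyl C bonded to C and to N → amide (the N is not a separate amine).
Alcohol appears at: CH(OH), CH(OH), CH(CH2OH) → 3.

3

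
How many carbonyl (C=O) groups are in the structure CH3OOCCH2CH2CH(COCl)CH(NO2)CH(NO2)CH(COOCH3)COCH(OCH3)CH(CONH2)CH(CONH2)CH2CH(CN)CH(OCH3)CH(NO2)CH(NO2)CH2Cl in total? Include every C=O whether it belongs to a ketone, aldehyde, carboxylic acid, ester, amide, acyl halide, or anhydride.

CH3OOC: ester, 1 C=O (running total 1).
CH(COCl): acyl halide, 1 C=O (running total 2).
CH(COOCH3): ester, 1 C=O (running total 3).
CO: ketone, 1 C=O (running total 4).
CH(CONH2): amide, 1 C=O (running total 5).
CH(CONH2): amide, 1 C=O (running total 6).

6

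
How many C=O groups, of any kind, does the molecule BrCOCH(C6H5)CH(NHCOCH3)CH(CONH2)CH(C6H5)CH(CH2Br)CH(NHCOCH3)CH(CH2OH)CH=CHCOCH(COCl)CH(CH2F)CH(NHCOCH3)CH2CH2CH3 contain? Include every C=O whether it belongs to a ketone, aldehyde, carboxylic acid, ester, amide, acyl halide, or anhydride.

BrCO: acyl halide, 1 C=O (running total 1).
CH(NHCOCH3): amide, 1 C=O (running total 2).
CH(CONH2): amide, 1 C=O (running total 3).
CH(NHCOCH3): amide, 1 C=O (running total 4).
CO: ketone, 1 C=O (running total 5).
CH(COCl): acyl halide, 1 C=O (running total 6).
CH(NHCOCH3): amide, 1 C=O (running total 7).

7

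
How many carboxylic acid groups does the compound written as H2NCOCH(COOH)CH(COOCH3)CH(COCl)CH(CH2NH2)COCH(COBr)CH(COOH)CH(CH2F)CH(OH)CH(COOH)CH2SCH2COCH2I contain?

3

Taking each segment in turn:
  H2NCO: –C(=O)NH2: carbonyl C bonded to C and to N → amide (the N is not a separate amine).
  CH(COOH): pendant –COOH: carbonyl C bonded to C and –OH → carboxylic acid.
  CH(COOCH3): pendant –COOCH3: carbonyl C bonded to C and –OCH3 → ester.
  CH(COCl): pendant –C(=O)X: carbonyl C bonded to C and halogen → acyl halide.
  CH(CH2NH2): pendant –CH2NH2: N on sp³ C, no adjacent C=O → amine.
  CO: –C(=O)– with carbon on both sides → ketone.
  CH(COBr): pendant –C(=O)X: carbonyl C bonded to C and halogen → acyl halide.
  CH(COOH): pendant –COOH: carbonyl C bonded to C and –OH → carboxylic acid.
  CH(CH2F): pendant –CH2X: halogen on sp³ carbon → alkyl halide.
  CH(OH): –OH on an sp³ carbon → alcohol (secondary).
  CH(COOH): pendant –COOH: carbonyl C bonded to C and –OH → carboxylic acid.
  CH2SCH2: C–S–C linkage → sulfide (thioether).
  CO: –C(=O)– with carbon on both sides → ketone.
  CH2I: halogen on an sp³ carbon → alkyl halide.
Carboxylic acid appears at: CH(COOH), CH(COOH), CH(COOH) → 3.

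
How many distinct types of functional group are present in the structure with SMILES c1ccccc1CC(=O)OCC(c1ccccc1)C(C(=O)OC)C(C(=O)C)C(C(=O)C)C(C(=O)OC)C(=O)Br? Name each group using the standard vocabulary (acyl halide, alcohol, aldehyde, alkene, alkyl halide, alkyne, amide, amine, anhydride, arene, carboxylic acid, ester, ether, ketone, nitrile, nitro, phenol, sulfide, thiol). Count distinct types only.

4

Working along the chain:
  C6H5: C6H5– phenyl ring → arene.
  CH2COOCH2: –C(=O)–O–C with C on the carbonyl side → ester.
  CH(C6H5): pendant –C6H5: benzene ring → arene.
  CH(COOCH3): pendant –COOCH3: carbonyl C bonded to C and –OCH3 → ester.
  CH(COCH3): pendant –COCH3: carbonyl C bonded to two carbons → ketone.
  CH(COCH3): pendant –COCH3: carbonyl C bonded to two carbons → ketone.
  CH(COOCH3): pendant –COOCH3: carbonyl C bonded to C and –OCH3 → ester.
  COBr: –C(=O)Br: carbonyl C bonded to C and to a halogen → acyl halide (not alkyl halide).
Distinct types present: acyl halide, arene, ester, ketone.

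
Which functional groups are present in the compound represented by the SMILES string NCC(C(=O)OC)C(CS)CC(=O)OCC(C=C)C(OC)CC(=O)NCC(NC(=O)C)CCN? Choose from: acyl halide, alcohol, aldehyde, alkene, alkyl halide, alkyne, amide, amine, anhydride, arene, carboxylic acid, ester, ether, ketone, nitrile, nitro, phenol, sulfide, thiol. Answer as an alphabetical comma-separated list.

Taking each segment in turn:
  H2NCH2: –NH2 on an sp³ carbon with no adjacent C=O → amine.
  CH(COOCH3): pendant –COOCH3: carbonyl C bonded to C and –OCH3 → ester.
  CH(CH2SH): pendant –CH2SH → thiol.
  CH2COOCH2: –C(=O)–O–C with C on the carbonyl side → ester.
  CH(CH=CH2): pendant –CH=CH2: C=C double bond → alkene.
  CH(OCH3): pendant –OCH3: C–O–C with sp³ C, no adjacent C=O → ether.
  CH2CONHCH2: –C(=O)–N– linkage → amide (the N is not an amine).
  CH(NHCOCH3): pendant –NHC(=O)CH3: N bonded to a carbonyl → amide (not amine).
  CH2NH2: –NH2 on an sp³ carbon with no adjacent C=O → amine.

alkene, amide, amine, ester, ether, thiol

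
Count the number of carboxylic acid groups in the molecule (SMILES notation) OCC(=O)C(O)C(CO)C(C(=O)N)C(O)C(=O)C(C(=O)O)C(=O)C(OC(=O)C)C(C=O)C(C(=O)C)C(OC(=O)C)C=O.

Taking each segment in turn:
  HOCH2: HO– on an sp³ carbon → alcohol.
  CO: –C(=O)– with carbon on both sides → ketone.
  CH(OH): –OH on an sp³ carbon → alcohol (secondary).
  CH(CH2OH): pendant –CH2OH on an sp³ backbone C → alcohol.
  CH(CONH2): pendant –CONH2: carbonyl C bonded to C and N → amide.
  CH(OH): –OH on an sp³ carbon → alcohol (secondary).
  CO: –C(=O)– with carbon on both sides → ketone.
  CH(COOH): pendant –COOH: carbonyl C bonded to C and –OH → carboxylic acid.
  CO: –C(=O)– with carbon on both sides → ketone.
  CH(OCOCH3): pendant –OC(=O)CH3: an acyloxy group → ester.
  CH(CHO): pendant –CHO: carbonyl C bonded to C and H → aldehyde.
  CH(COCH3): pendant –COCH3: carbonyl C bonded to two carbons → ketone.
  CH(OCOCH3): pendant –OC(=O)CH3: an acyloxy group → ester.
  CHO: terminal –CHO: carbonyl C bonded to H and C → aldehyde.
Carboxylic acid appears at: CH(COOH) → 1.

1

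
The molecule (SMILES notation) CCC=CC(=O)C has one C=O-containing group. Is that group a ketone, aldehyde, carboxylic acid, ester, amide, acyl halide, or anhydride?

The carbonyl is in the CO segment: –C(=O)– with carbon on both sides → ketone.

ketone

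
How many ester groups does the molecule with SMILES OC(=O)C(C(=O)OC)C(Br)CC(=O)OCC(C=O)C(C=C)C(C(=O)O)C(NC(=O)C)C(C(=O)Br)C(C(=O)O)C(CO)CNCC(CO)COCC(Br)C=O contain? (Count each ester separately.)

2

Reading the structure from left to right:
  HOOC: –COOH: carbonyl C bonded to –OH and C → carboxylic acid (the –OH is not a separate alcohol).
  CH(COOCH3): pendant –COOCH3: carbonyl C bonded to C and –OCH3 → ester.
  CH(Br): halogen on an sp³ carbon → alkyl halide.
  CH2COOCH2: –C(=O)–O–C with C on the carbonyl side → ester.
  CH(CHO): pendant –CHO: carbonyl C bonded to C and H → aldehyde.
  CH(CH=CH2): pendant –CH=CH2: C=C double bond → alkene.
  CH(COOH): pendant –COOH: carbonyl C bonded to C and –OH → carboxylic acid.
  CH(NHCOCH3): pendant –NHC(=O)CH3: N bonded to a carbonyl → amide (not amine).
  CH(COBr): pendant –C(=O)X: carbonyl C bonded to C and halogen → acyl halide.
  CH(COOH): pendant –COOH: carbonyl C bonded to C and –OH → carboxylic acid.
  CH(CH2OH): pendant –CH2OH on an sp³ backbone C → alcohol.
  CH2NHCH2: C–N–C with sp³ carbons and no adjacent C=O → amine (secondary).
  CH(CH2OH): pendant –CH2OH on an sp³ backbone C → alcohol.
  CH2OCH2: C–O–C with sp³ carbons on both sides and no adjacent C=O → ether.
  CH(Br): halogen on an sp³ carbon → alkyl halide.
  CHO: terminal –CHO: carbonyl C bonded to H and C → aldehyde.
Ester appears at: CH(COOCH3), CH2COOCH2 → 2.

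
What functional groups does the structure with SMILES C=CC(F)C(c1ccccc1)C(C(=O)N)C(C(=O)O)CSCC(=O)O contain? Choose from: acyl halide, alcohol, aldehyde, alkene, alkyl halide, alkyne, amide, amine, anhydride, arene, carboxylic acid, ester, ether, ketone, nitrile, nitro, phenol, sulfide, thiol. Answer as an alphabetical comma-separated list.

C=C double bond → alkene.
halogen on an sp³ carbon → alkyl halide.
pendant –C6H5: benzene ring → arene.
pendant –CONH2: carbonyl C bonded to C and N → amide.
pendant –COOH: carbonyl C bonded to C and –OH → carboxylic acid.
C–S–C linkage → sulfide (thioether).
–COOH: carbonyl C bonded to –OH and C → carboxylic acid (the –OH is not a separate alcohol).

alkene, alkyl halide, amide, arene, carboxylic acid, sulfide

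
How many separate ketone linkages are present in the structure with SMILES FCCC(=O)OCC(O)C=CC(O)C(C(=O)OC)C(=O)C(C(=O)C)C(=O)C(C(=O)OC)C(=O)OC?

Taking each segment in turn:
  FCH2: halogen on an sp³ carbon → alkyl halide.
  CH2COOCH2: –C(=O)–O–C with C on the carbonyl side → ester.
  CH(OH): –OH on an sp³ carbon → alcohol (secondary).
  CH=CH: C=C double bond → alkene.
  CH(OH): –OH on an sp³ carbon → alcohol (secondary).
  CH(COOCH3): pendant –COOCH3: carbonyl C bonded to C and –OCH3 → ester.
  CO: –C(=O)– with carbon on both sides → ketone.
  CH(COCH3): pendant –COCH3: carbonyl C bonded to two carbons → ketone.
  CO: –C(=O)– with carbon on both sides → ketone.
  CH(COOCH3): pendant –COOCH3: carbonyl C bonded to C and –OCH3 → ester.
  COOCH3: –C(=O)OCH3: carbonyl C bonded to C and to –OCH3 → ester (not ketone + ether).
Ketone appears at: CO, CH(COCH3), CO → 3.

3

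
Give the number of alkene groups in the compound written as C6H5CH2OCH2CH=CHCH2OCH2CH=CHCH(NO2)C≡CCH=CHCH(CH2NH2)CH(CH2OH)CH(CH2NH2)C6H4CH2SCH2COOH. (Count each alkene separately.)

3

C6H5– phenyl ring → arene.
C–O–C with sp³ carbons on both sides and no adjacent C=O → ether.
C=C double bond → alkene.
C–O–C with sp³ carbons on both sides and no adjacent C=O → ether.
C=C double bond → alkene.
–NO2 on an sp³ carbon → nitro (the N=O is not a carbonyl).
C≡C triple bond → alkyne.
C=C double bond → alkene.
pendant –CH2NH2: N on sp³ C, no adjacent C=O → amine.
pendant –CH2OH on an sp³ backbone C → alcohol.
pendant –CH2NH2: N on sp³ C, no adjacent C=O → amine.
para-disubstituted benzene ring → arene.
C–S–C linkage → sulfide (thioether).
–COOH: carbonyl C bonded to –OH and C → carboxylic acid (the –OH is not a separate alcohol).
Alkene appears at: CH=CH, CH=CH, CH=CH → 3.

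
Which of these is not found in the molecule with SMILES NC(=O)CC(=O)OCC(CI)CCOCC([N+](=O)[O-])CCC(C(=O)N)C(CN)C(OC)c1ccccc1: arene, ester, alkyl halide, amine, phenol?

alkyl halide: present (CH(CH2I) — pendant –CH2X: halogen on sp³ carbon → alkyl halide).
amine: present (CH(CH2NH2) — pendant –CH2NH2: N on sp³ C, no adjacent C=O → amine).
arene: present (C6H5 — –C6H5 phenyl ring → arene).
ester: present (CH2COOCH2 — –C(=O)–O–C with C on the carbonyl side → ester).
phenol: no segment matches this pattern.

phenol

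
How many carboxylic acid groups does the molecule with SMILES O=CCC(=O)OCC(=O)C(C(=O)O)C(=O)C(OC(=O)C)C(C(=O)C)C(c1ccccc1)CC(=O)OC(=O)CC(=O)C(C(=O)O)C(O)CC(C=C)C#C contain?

2

Working along the chain:
  OHC: terminal –CHO: carbonyl C bonded to H and C → aldehyde.
  CH2COOCH2: –C(=O)–O–C with C on the carbonyl side → ester.
  CO: –C(=O)– with carbon on both sides → ketone.
  CH(COOH): pendant –COOH: carbonyl C bonded to C and –OH → carboxylic acid.
  CO: –C(=O)– with carbon on both sides → ketone.
  CH(OCOCH3): pendant –OC(=O)CH3: an acyloxy group → ester.
  CH(COCH3): pendant –COCH3: carbonyl C bonded to two carbons → ketone.
  CH(C6H5): pendant –C6H5: benzene ring → arene.
  CH2CO-O-COCH2: two acyl groups sharing one oxygen, –C(=O)–O–C(=O)– → anhydride.
  CO: –C(=O)– with carbon on both sides → ketone.
  CH(COOH): pendant –COOH: carbonyl C bonded to C and –OH → carboxylic acid.
  CH(OH): –OH on an sp³ carbon → alcohol (secondary).
  CH(CH=CH2): pendant –CH=CH2: C=C double bond → alkene.
  C≡CH: C≡C triple bond → alkyne.
Carboxylic acid appears at: CH(COOH), CH(COOH) → 2.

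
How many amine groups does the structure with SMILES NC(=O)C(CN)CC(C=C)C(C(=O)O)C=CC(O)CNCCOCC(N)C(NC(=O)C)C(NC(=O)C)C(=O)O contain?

–C(=O)NH2: carbonyl C bonded to C and to N → amide (the N is not a separate amine).
pendant –CH2NH2: N on sp³ C, no adjacent C=O → amine.
pendant –CH=CH2: C=C double bond → alkene.
pendant –COOH: carbonyl C bonded to C and –OH → carboxylic acid.
C=C double bond → alkene.
–OH on an sp³ carbon → alcohol (secondary).
C–N–C with sp³ carbons and no adjacent C=O → amine (secondary).
C–O–C with sp³ carbons on both sides and no adjacent C=O → ether.
–NH2 on an sp³ carbon with no adjacent C=O → amine.
pendant –NHC(=O)CH3: N bonded to a carbonyl → amide (not amine).
pendant –NHC(=O)CH3: N bonded to a carbonyl → amide (not amine).
–COOH: carbonyl C bonded to –OH and C → carboxylic acid (the –OH is not a separate alcohol).
Amine appears at: CH(CH2NH2), CH2NHCH2, CH(NH2) → 3.

3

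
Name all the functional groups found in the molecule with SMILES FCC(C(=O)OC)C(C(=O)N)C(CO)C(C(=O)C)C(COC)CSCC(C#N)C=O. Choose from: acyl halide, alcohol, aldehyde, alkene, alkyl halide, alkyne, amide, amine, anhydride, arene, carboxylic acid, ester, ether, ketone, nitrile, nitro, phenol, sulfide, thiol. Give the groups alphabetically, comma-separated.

alcohol, aldehyde, alkyl halide, amide, ester, ether, ketone, nitrile, sulfide

halogen on an sp³ carbon → alkyl halide.
pendant –COOCH3: carbonyl C bonded to C and –OCH3 → ester.
pendant –CONH2: carbonyl C bonded to C and N → amide.
pendant –CH2OH on an sp³ backbone C → alcohol.
pendant –COCH3: carbonyl C bonded to two carbons → ketone.
pendant –CH2OCH3: C–O–C linkage → ether.
C–S–C linkage → sulfide (thioether).
pendant –C≡N: nitrile.
terminal –CHO: carbonyl C bonded to H and C → aldehyde.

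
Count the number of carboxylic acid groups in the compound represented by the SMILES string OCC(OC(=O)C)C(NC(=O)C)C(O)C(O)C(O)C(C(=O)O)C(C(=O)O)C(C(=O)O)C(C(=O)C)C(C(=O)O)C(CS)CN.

4

Taking each segment in turn:
  HOCH2: HO– on an sp³ carbon → alcohol.
  CH(OCOCH3): pendant –OC(=O)CH3: an acyloxy group → ester.
  CH(NHCOCH3): pendant –NHC(=O)CH3: N bonded to a carbonyl → amide (not amine).
  CH(OH): –OH on an sp³ carbon → alcohol (secondary).
  CH(OH): –OH on an sp³ carbon → alcohol (secondary).
  CH(OH): –OH on an sp³ carbon → alcohol (secondary).
  CH(COOH): pendant –COOH: carbonyl C bonded to C and –OH → carboxylic acid.
  CH(COOH): pendant –COOH: carbonyl C bonded to C and –OH → carboxylic acid.
  CH(COOH): pendant –COOH: carbonyl C bonded to C and –OH → carboxylic acid.
  CH(COCH3): pendant –COCH3: carbonyl C bonded to two carbons → ketone.
  CH(COOH): pendant –COOH: carbonyl C bonded to C and –OH → carboxylic acid.
  CH(CH2SH): pendant –CH2SH → thiol.
  CH2NH2: –NH2 on an sp³ carbon with no adjacent C=O → amine.
Carboxylic acid appears at: CH(COOH), CH(COOH), CH(COOH), CH(COOH) → 4.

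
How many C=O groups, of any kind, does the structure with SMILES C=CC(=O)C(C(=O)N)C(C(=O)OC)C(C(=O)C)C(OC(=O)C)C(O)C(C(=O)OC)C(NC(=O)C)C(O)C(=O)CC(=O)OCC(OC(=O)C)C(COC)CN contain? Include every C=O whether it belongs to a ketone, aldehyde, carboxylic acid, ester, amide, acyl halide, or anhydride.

CO: ketone, 1 C=O (running total 1).
CH(CONH2): amide, 1 C=O (running total 2).
CH(COOCH3): ester, 1 C=O (running total 3).
CH(COCH3): ketone, 1 C=O (running total 4).
CH(OCOCH3): ester, 1 C=O (running total 5).
CH(COOCH3): ester, 1 C=O (running total 6).
CH(NHCOCH3): amide, 1 C=O (running total 7).
CO: ketone, 1 C=O (running total 8).
CH2COOCH2: ester, 1 C=O (running total 9).
CH(OCOCH3): ester, 1 C=O (running total 10).

10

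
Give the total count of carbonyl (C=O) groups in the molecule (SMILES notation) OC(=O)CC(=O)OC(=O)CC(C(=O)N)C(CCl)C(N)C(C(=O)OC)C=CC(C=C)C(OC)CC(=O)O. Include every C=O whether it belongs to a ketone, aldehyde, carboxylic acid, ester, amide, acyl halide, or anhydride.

6

HOOC: carboxylic acid, 1 C=O (running total 1).
CH2CO-O-COCH2: anhydride, 2 C=O (running total 3).
CH(CONH2): amide, 1 C=O (running total 4).
CH(COOCH3): ester, 1 C=O (running total 5).
COOH: carboxylic acid, 1 C=O (running total 6).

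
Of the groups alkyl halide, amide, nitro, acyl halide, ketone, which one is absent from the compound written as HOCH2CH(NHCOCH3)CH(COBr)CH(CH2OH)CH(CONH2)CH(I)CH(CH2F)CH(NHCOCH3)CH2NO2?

acyl halide: present (CH(COBr) — pendant –C(=O)X: carbonyl C bonded to C and halogen → acyl halide).
nitro: present (CH2NO2 — –NO2 on carbon → nitro group).
alkyl halide: present (CH(I) — halogen on an sp³ carbon → alkyl halide).
amide: present (CH(NHCOCH3) — pendant –NHC(=O)CH3: N bonded to a carbonyl → amide (not amine)).
ketone: absent. In each of CH(NHCOCH3) and CH(CONH2), the C=O is bonded to nitrogen, which defines an amide, not a ketone. In CH(COBr), the C=O is bonded to a halogen, which defines an acyl halide, not a ketone.

ketone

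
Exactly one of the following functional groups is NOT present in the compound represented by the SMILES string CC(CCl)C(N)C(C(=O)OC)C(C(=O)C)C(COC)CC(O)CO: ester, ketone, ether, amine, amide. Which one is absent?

amide

ketone: present (CH(COCH3) — pendant –COCH3: carbonyl C bonded to two carbons → ketone).
ester: present (CH(COOCH3) — pendant –COOCH3: carbonyl C bonded to C and –OCH3 → ester).
ether: present (CH(CH2OCH3) — pendant –CH2OCH3: C–O–C linkage → ether).
amine: present (CH(NH2) — –NH2 on an sp³ carbon with no adjacent C=O → amine).
amide: no segment matches this pattern.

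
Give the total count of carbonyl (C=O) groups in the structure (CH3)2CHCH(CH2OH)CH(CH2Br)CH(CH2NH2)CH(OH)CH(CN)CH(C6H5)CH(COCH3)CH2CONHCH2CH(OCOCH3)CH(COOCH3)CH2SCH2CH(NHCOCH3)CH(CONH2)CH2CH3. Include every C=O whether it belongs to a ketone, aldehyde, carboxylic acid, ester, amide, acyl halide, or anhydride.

CH(COCH3): ketone, 1 C=O (running total 1).
CH2CONHCH2: amide, 1 C=O (running total 2).
CH(OCOCH3): ester, 1 C=O (running total 3).
CH(COOCH3): ester, 1 C=O (running total 4).
CH(NHCOCH3): amide, 1 C=O (running total 5).
CH(CONH2): amide, 1 C=O (running total 6).

6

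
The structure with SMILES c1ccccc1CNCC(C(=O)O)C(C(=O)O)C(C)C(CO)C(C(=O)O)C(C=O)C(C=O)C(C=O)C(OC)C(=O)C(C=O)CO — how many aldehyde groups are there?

C6H5– phenyl ring → arene.
C–N–C with sp³ carbons and no adjacent C=O → amine (secondary).
pendant –COOH: carbonyl C bonded to C and –OH → carboxylic acid.
pendant –COOH: carbonyl C bonded to C and –OH → carboxylic acid.
pendant –CH2OH on an sp³ backbone C → alcohol.
pendant –COOH: carbonyl C bonded to C and –OH → carboxylic acid.
pendant –CHO: carbonyl C bonded to C and H → aldehyde.
pendant –CHO: carbonyl C bonded to C and H → aldehyde.
pendant –CHO: carbonyl C bonded to C and H → aldehyde.
pendant –OCH3: C–O–C with sp³ C, no adjacent C=O → ether.
–C(=O)– with carbon on both sides → ketone.
pendant –CHO: carbonyl C bonded to C and H → aldehyde.
–OH on an sp³ carbon → alcohol.
Aldehyde appears at: CH(CHO), CH(CHO), CH(CHO), CH(CHO) → 4.

4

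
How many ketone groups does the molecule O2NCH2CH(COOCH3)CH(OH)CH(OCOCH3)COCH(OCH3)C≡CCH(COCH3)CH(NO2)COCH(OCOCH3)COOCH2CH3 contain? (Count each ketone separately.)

Working along the chain:
  O2NCH2: –NO2 on carbon → nitro group.
  CH(COOCH3): pendant –COOCH3: carbonyl C bonded to C and –OCH3 → ester.
  CH(OH): –OH on an sp³ carbon → alcohol (secondary).
  CH(OCOCH3): pendant –OC(=O)CH3: an acyloxy group → ester.
  CO: –C(=O)– with carbon on both sides → ketone.
  CH(OCH3): pendant –OCH3: C–O–C with sp³ C, no adjacent C=O → ether.
  C≡C: C≡C triple bond → alkyne.
  CH(COCH3): pendant –COCH3: carbonyl C bonded to two carbons → ketone.
  CH(NO2): –NO2 on an sp³ carbon → nitro (the N=O is not a carbonyl).
  CO: –C(=O)– with carbon on both sides → ketone.
  CH(OCOCH3): pendant –OC(=O)CH3: an acyloxy group → ester.
  COOCH2CH3: –C(=O)OCH2CH3: carbonyl C bonded to C and to –OEt → ester.
Ketone appears at: CO, CH(COCH3), CO → 3.

3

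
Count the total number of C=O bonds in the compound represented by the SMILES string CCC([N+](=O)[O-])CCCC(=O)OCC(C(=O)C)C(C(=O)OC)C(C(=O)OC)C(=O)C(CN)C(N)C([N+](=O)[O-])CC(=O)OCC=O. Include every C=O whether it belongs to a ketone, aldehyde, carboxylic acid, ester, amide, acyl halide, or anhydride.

CH2COOCH2: ester, 1 C=O (running total 1).
CH(COCH3): ketone, 1 C=O (running total 2).
CH(COOCH3): ester, 1 C=O (running total 3).
CH(COOCH3): ester, 1 C=O (running total 4).
CO: ketone, 1 C=O (running total 5).
CH2COOCH2: ester, 1 C=O (running total 6).
CHO: aldehyde, 1 C=O (running total 7).

7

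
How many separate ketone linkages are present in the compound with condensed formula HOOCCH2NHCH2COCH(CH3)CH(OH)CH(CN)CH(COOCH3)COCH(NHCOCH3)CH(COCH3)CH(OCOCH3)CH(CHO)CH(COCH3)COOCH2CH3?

4

Reading the structure from left to right:
  HOOC: –COOH: carbonyl C bonded to –OH and C → carboxylic acid (the –OH is not a separate alcohol).
  CH2NHCH2: C–N–C with sp³ carbons and no adjacent C=O → amine (secondary).
  CO: –C(=O)– with carbon on both sides → ketone.
  CH(OH): –OH on an sp³ carbon → alcohol (secondary).
  CH(CN): pendant –C≡N: nitrile.
  CH(COOCH3): pendant –COOCH3: carbonyl C bonded to C and –OCH3 → ester.
  CO: –C(=O)– with carbon on both sides → ketone.
  CH(NHCOCH3): pendant –NHC(=O)CH3: N bonded to a carbonyl → amide (not amine).
  CH(COCH3): pendant –COCH3: carbonyl C bonded to two carbons → ketone.
  CH(OCOCH3): pendant –OC(=O)CH3: an acyloxy group → ester.
  CH(CHO): pendant –CHO: carbonyl C bonded to C and H → aldehyde.
  CH(COCH3): pendant –COCH3: carbonyl C bonded to two carbons → ketone.
  COOCH2CH3: –C(=O)OCH2CH3: carbonyl C bonded to C and to –OEt → ester.
Ketone appears at: CO, CO, CH(COCH3), CH(COCH3) → 4.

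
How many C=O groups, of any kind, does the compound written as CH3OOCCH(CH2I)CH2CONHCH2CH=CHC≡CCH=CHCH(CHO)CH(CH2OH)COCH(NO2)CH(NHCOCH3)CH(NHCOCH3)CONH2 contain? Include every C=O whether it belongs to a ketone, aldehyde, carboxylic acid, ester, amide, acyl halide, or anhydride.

7

CH3OOC: ester, 1 C=O (running total 1).
CH2CONHCH2: amide, 1 C=O (running total 2).
CH(CHO): aldehyde, 1 C=O (running total 3).
CO: ketone, 1 C=O (running total 4).
CH(NHCOCH3): amide, 1 C=O (running total 5).
CH(NHCOCH3): amide, 1 C=O (running total 6).
CONH2: amide, 1 C=O (running total 7).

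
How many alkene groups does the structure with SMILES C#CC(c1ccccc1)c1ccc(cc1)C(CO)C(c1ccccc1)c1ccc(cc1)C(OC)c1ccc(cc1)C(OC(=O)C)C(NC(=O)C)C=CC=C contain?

Taking each segment in turn:
  HC≡C: C≡C triple bond → alkyne.
  CH(C6H5): pendant –C6H5: benzene ring → arene.
  C6H4: para-disubstituted benzene ring → arene.
  CH(CH2OH): pendant –CH2OH on an sp³ backbone C → alcohol.
  CH(C6H5): pendant –C6H5: benzene ring → arene.
  C6H4: para-disubstituted benzene ring → arene.
  CH(OCH3): pendant –OCH3: C–O–C with sp³ C, no adjacent C=O → ether.
  C6H4: para-disubstituted benzene ring → arene.
  CH(OCOCH3): pendant –OC(=O)CH3: an acyloxy group → ester.
  CH(NHCOCH3): pendant –NHC(=O)CH3: N bonded to a carbonyl → amide (not amine).
  CH=CH: C=C double bond → alkene.
  CH=CH2: C=C double bond → alkene.
Alkene appears at: CH=CH, CH=CH2 → 2.

2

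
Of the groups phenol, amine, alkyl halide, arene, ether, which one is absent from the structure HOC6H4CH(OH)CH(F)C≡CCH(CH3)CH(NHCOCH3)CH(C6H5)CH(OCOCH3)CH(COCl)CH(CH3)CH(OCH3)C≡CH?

amine

alkyl halide: present (CH(F) — halogen on an sp³ carbon → alkyl halide).
arene: present (HOC6H4 — –OH attached directly to an aromatic ring → phenol (not alcohol); the ring itself is an arene).
ether: present (CH(OCH3) — pendant –OCH3: C–O–C with sp³ C, no adjacent C=O → ether).
phenol: present (HOC6H4 — –OH attached directly to an aromatic ring → phenol (not alcohol); the ring itself is an arene).
amine: absent. In CH(NHCOCH3), the nitrogen is bonded directly to a carbonyl carbon, making it part of an amide, not a free amine.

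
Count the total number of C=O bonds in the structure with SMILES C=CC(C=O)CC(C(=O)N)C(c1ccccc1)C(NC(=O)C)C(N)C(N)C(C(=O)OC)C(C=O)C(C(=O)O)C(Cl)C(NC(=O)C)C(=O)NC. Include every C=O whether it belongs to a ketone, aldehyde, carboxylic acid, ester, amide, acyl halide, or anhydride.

8

CH(CHO): aldehyde, 1 C=O (running total 1).
CH(CONH2): amide, 1 C=O (running total 2).
CH(NHCOCH3): amide, 1 C=O (running total 3).
CH(COOCH3): ester, 1 C=O (running total 4).
CH(CHO): aldehyde, 1 C=O (running total 5).
CH(COOH): carboxylic acid, 1 C=O (running total 6).
CH(NHCOCH3): amide, 1 C=O (running total 7).
CONHCH3: amide, 1 C=O (running total 8).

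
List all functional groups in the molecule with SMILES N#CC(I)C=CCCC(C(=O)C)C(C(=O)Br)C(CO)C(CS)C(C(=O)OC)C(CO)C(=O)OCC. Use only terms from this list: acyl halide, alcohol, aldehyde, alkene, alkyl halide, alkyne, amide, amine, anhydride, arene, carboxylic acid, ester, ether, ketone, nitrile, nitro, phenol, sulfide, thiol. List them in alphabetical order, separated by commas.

N≡C–: carbon triple-bonded to nitrogen → nitrile.
halogen on an sp³ carbon → alkyl halide.
C=C double bond → alkene.
pendant –COCH3: carbonyl C bonded to two carbons → ketone.
pendant –C(=O)X: carbonyl C bonded to C and halogen → acyl halide.
pendant –CH2OH on an sp³ backbone C → alcohol.
pendant –CH2SH → thiol.
pendant –COOCH3: carbonyl C bonded to C and –OCH3 → ester.
pendant –CH2OH on an sp³ backbone C → alcohol.
–C(=O)OCH2CH3: carbonyl C bonded to C and to –OEt → ester.

acyl halide, alcohol, alkene, alkyl halide, ester, ketone, nitrile, thiol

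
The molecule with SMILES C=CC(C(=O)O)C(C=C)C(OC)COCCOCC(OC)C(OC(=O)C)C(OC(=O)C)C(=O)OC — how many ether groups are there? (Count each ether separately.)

4

C=C double bond → alkene.
pendant –COOH: carbonyl C bonded to C and –OH → carboxylic acid.
pendant –CH=CH2: C=C double bond → alkene.
pendant –OCH3: C–O–C with sp³ C, no adjacent C=O → ether.
C–O–C with sp³ carbons on both sides and no adjacent C=O → ether.
C–O–C with sp³ carbons on both sides and no adjacent C=O → ether.
pendant –OCH3: C–O–C with sp³ C, no adjacent C=O → ether.
pendant –OC(=O)CH3: an acyloxy group → ester.
pendant –OC(=O)CH3: an acyloxy group → ester.
–C(=O)OCH3: carbonyl C bonded to C and to –OCH3 → ester (not ketone + ether).
Ether appears at: CH(OCH3), CH2OCH2, CH2OCH2, CH(OCH3) → 4.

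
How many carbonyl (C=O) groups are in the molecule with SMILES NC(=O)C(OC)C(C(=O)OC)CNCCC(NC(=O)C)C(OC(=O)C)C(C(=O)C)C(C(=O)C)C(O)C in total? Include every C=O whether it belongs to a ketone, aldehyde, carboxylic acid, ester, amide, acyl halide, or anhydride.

6

H2NCO: amide, 1 C=O (running total 1).
CH(COOCH3): ester, 1 C=O (running total 2).
CH(NHCOCH3): amide, 1 C=O (running total 3).
CH(OCOCH3): ester, 1 C=O (running total 4).
CH(COCH3): ketone, 1 C=O (running total 5).
CH(COCH3): ketone, 1 C=O (running total 6).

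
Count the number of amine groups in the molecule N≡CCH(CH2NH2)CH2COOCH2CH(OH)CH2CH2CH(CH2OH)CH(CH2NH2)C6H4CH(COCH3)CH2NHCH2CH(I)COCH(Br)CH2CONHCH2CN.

Working along the chain:
  N≡C: N≡C–: carbon triple-bonded to nitrogen → nitrile.
  CH(CH2NH2): pendant –CH2NH2: N on sp³ C, no adjacent C=O → amine.
  CH2COOCH2: –C(=O)–O–C with C on the carbonyl side → ester.
  CH(OH): –OH on an sp³ carbon → alcohol (secondary).
  CH(CH2OH): pendant –CH2OH on an sp³ backbone C → alcohol.
  CH(CH2NH2): pendant –CH2NH2: N on sp³ C, no adjacent C=O → amine.
  C6H4: para-disubstituted benzene ring → arene.
  CH(COCH3): pendant –COCH3: carbonyl C bonded to two carbons → ketone.
  CH2NHCH2: C–N–C with sp³ carbons and no adjacent C=O → amine (secondary).
  CH(I): halogen on an sp³ carbon → alkyl halide.
  CO: –C(=O)– with carbon on both sides → ketone.
  CH(Br): halogen on an sp³ carbon → alkyl halide.
  CH2CONHCH2: –C(=O)–N– linkage → amide (the N is not an amine).
  CN: –C≡N: carbon triple-bonded to nitrogen → nitrile.
Amine appears at: CH(CH2NH2), CH(CH2NH2), CH2NHCH2 → 3.

3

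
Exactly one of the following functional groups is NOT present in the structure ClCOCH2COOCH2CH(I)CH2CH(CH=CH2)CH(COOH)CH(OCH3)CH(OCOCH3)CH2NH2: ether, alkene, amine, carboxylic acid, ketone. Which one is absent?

ketone

alkene: present (CH(CH=CH2) — pendant –CH=CH2: C=C double bond → alkene).
amine: present (CH2NH2 — –NH2 on an sp³ carbon with no adjacent C=O → amine).
ether: present (CH(OCH3) — pendant –OCH3: C–O–C with sp³ C, no adjacent C=O → ether).
carboxylic acid: present (CH(COOH) — pendant –COOH: carbonyl C bonded to C and –OH → carboxylic acid).
ketone: absent. In each of CH2COOCH2 and CH(OCOCH3), the C=O is bonded to an –O–C group, which defines an ester, not a ketone. In CH(COOH), the C=O bears an –OH, making it a carboxylic acid rather than a ketone. In ClCO, the C=O is bonded to a halogen, which defines an acyl halide, not a ketone.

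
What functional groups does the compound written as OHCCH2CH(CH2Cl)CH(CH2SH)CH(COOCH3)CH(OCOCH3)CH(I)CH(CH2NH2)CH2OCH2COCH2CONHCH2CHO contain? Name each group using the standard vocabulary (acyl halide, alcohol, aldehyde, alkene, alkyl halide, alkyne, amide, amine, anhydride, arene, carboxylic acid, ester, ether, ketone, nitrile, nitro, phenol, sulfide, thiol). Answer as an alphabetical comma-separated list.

aldehyde, alkyl halide, amide, amine, ester, ether, ketone, thiol

Taking each segment in turn:
  OHC: terminal –CHO: carbonyl C bonded to H and C → aldehyde.
  CH(CH2Cl): pendant –CH2X: halogen on sp³ carbon → alkyl halide.
  CH(CH2SH): pendant –CH2SH → thiol.
  CH(COOCH3): pendant –COOCH3: carbonyl C bonded to C and –OCH3 → ester.
  CH(OCOCH3): pendant –OC(=O)CH3: an acyloxy group → ester.
  CH(I): halogen on an sp³ carbon → alkyl halide.
  CH(CH2NH2): pendant –CH2NH2: N on sp³ C, no adjacent C=O → amine.
  CH2OCH2: C–O–C with sp³ carbons on both sides and no adjacent C=O → ether.
  CO: –C(=O)– with carbon on both sides → ketone.
  CH2CONHCH2: –C(=O)–N– linkage → amide (the N is not an amine).
  CHO: terminal –CHO: carbonyl C bonded to H and C → aldehyde.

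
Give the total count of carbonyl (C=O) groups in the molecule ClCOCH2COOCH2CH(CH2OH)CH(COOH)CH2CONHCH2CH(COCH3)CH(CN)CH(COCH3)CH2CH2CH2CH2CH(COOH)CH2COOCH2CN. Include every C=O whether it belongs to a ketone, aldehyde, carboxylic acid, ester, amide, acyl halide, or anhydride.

ClCO: acyl halide, 1 C=O (running total 1).
CH2COOCH2: ester, 1 C=O (running total 2).
CH(COOH): carboxylic acid, 1 C=O (running total 3).
CH2CONHCH2: amide, 1 C=O (running total 4).
CH(COCH3): ketone, 1 C=O (running total 5).
CH(COCH3): ketone, 1 C=O (running total 6).
CH(COOH): carboxylic acid, 1 C=O (running total 7).
CH2COOCH2: ester, 1 C=O (running total 8).

8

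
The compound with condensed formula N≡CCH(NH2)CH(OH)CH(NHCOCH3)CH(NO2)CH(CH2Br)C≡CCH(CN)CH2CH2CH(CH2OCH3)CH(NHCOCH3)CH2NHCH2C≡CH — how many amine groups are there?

2

N≡C–: carbon triple-bonded to nitrogen → nitrile.
–NH2 on an sp³ carbon with no adjacent C=O → amine.
–OH on an sp³ carbon → alcohol (secondary).
pendant –NHC(=O)CH3: N bonded to a carbonyl → amide (not amine).
–NO2 on an sp³ carbon → nitro (the N=O is not a carbonyl).
pendant –CH2X: halogen on sp³ carbon → alkyl halide.
C≡C triple bond → alkyne.
pendant –C≡N: nitrile.
pendant –CH2OCH3: C–O–C linkage → ether.
pendant –NHC(=O)CH3: N bonded to a carbonyl → amide (not amine).
C–N–C with sp³ carbons and no adjacent C=O → amine (secondary).
C≡C triple bond → alkyne.
Amine appears at: CH(NH2), CH2NHCH2 → 2.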